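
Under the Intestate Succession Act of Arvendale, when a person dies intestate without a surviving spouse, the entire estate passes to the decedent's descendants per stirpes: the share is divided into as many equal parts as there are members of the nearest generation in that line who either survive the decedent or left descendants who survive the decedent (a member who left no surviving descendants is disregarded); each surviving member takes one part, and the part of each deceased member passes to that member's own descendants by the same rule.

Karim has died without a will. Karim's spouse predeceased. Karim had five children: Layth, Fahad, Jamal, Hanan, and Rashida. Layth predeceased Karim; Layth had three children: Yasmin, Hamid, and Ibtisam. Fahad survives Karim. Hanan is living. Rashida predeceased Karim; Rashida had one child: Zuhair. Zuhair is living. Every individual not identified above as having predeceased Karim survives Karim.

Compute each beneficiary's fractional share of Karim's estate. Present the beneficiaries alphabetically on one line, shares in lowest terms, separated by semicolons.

Fahad 1/5; Hamid 1/15; Hanan 1/5; Ibtisam 1/15; Jamal 1/5; Yasmin 1/15; Zuhair 1/5

There is no surviving spouse, so the entire estate passes to Karim's descendants per stirpes.
The estate is divided into 5 equal shares of 1/5 among Layth, Fahad, Jamal, Hanan, Rashida.
Layth predeceased; the 1/5 allotted to Layth's branch passes to Layth's issue by representation.
The 1/5 is divided into 3 equal shares of 1/15 among Yasmin, Hamid, Ibtisam.
Yasmin is living and takes 1/15.
Hamid is living and takes 1/15.
Ibtisam is living and takes 1/15.
Fahad is living and takes 1/5.
Jamal is living and takes 1/5.
Hanan is living and takes 1/5.
Rashida predeceased; the 1/5 allotted to Rashida's branch passes to Rashida's issue by representation.
Zuhair is the sole taker at this level and receives the full 1/5.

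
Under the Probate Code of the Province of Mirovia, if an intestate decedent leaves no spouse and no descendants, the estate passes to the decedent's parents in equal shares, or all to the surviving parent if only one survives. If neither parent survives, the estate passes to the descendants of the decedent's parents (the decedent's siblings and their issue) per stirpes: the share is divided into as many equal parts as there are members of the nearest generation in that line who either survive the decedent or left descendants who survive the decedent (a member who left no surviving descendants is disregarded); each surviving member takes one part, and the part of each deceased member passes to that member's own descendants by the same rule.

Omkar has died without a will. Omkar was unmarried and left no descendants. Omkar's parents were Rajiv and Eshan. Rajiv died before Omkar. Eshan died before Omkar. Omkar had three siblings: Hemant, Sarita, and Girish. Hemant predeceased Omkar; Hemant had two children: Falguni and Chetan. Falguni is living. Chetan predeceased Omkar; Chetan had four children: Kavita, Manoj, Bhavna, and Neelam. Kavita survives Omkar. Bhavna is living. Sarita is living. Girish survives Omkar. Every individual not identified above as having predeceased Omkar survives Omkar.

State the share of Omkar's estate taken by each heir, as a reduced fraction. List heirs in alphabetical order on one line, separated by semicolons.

Bhavna 1/24; Falguni 1/6; Girish 1/3; Kavita 1/24; Manoj 1/24; Neelam 1/24; Sarita 1/3

Neither parent survives and there are no descendants, so the estate passes to Omkar's siblings and their issue per stirpes.
The estate is divided into 3 equal shares of 1/3 among Hemant, Sarita, Girish.
Hemant predeceased; the 1/3 allotted to Hemant's branch passes to Hemant's issue by representation.
The 1/3 is divided into 2 equal shares of 1/6 among Falguni, Chetan.
Falguni is living and takes 1/6.
Chetan predeceased; the 1/6 allotted to Chetan's branch passes to Chetan's issue by representation.
The 1/6 is divided into 4 equal shares of 1/24 among Kavita, Manoj, Bhavna, Neelam.
Kavita is living and takes 1/24.
Manoj is living and takes 1/24.
Bhavna is living and takes 1/24.
Neelam is living and takes 1/24.
Sarita is living and takes 1/3.
Girish is living and takes 1/3.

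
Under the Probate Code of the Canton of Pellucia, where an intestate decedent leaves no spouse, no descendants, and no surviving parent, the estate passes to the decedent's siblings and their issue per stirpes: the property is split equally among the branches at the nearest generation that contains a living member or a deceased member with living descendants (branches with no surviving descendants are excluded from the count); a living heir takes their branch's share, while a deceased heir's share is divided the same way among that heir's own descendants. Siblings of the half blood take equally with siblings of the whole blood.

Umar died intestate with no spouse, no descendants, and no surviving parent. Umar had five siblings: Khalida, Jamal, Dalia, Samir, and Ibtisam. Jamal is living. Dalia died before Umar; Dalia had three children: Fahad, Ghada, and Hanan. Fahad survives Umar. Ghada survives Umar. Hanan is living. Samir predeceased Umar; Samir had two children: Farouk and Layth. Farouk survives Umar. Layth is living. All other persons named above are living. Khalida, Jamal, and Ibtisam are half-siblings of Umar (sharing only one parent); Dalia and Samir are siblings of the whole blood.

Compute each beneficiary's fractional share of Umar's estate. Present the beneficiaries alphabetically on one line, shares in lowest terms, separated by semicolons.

No spouse, descendants, or parent survives, so the estate passes to Umar's siblings per stirpes.
Half-blood and whole-blood siblings take equally under the stated rule.
The estate is divided into 5 equal shares of 1/5 among Khalida, Jamal, Dalia, Samir, Ibtisam.
Khalida is living and takes 1/5.
Jamal is living and takes 1/5.
Dalia predeceased; the 1/5 allotted to Dalia's branch passes to Dalia's issue by representation.
The 1/5 is divided into 3 equal shares of 1/15 among Fahad, Ghada, Hanan.
Fahad is living and takes 1/15.
Ghada is living and takes 1/15.
Hanan is living and takes 1/15.
Samir predeceased; the 1/5 allotted to Samir's branch passes to Samir's issue by representation.
The 1/5 is divided into 2 equal shares of 1/10 among Farouk, Layth.
Farouk is living and takes 1/10.
Layth is living and takes 1/10.
Ibtisam is living and takes 1/5.

Fahad 1/15; Farouk 1/10; Ghada 1/15; Hanan 1/15; Ibtisam 1/5; Jamal 1/5; Khalida 1/5; Layth 1/10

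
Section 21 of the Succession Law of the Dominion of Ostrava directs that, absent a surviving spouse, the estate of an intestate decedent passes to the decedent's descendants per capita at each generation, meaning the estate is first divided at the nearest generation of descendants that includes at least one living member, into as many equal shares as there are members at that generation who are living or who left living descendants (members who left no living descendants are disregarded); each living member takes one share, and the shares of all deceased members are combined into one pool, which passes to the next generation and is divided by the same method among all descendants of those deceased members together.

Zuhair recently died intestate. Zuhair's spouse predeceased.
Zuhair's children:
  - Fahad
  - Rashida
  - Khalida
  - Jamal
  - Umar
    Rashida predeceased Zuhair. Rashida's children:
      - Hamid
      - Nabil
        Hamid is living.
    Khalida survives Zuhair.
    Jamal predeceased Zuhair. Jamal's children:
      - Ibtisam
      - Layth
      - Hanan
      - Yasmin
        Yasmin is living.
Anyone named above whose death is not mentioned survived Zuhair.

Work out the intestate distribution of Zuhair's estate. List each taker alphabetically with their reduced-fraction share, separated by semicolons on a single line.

Fahad 1/5; Hamid 1/15; Hanan 1/15; Ibtisam 1/15; Khalida 1/5; Layth 1/15; Nabil 1/15; Umar 1/5; Yasmin 1/15

There is no surviving spouse, so the entire estate passes to Zuhair's descendants per capita at each generation.
At generation 1 (Fahad, Rashida, Khalida, Jamal, Umar) there are 5 shares of (1)/5 = 1/5 each.
Living: Fahad, Khalida, and Umar — each takes 1/5.
Deceased: Rashida and Jamal. Their combined 2/5 is pooled and carried to generation 2.
At generation 2 (Hamid, Nabil, Ibtisam, Layth, Hanan, Yasmin) there are 6 shares of (2/5)/6 = 1/15 each.
Living: Hamid, Nabil, Ibtisam, Layth, Hanan, and Yasmin — each takes 1/15.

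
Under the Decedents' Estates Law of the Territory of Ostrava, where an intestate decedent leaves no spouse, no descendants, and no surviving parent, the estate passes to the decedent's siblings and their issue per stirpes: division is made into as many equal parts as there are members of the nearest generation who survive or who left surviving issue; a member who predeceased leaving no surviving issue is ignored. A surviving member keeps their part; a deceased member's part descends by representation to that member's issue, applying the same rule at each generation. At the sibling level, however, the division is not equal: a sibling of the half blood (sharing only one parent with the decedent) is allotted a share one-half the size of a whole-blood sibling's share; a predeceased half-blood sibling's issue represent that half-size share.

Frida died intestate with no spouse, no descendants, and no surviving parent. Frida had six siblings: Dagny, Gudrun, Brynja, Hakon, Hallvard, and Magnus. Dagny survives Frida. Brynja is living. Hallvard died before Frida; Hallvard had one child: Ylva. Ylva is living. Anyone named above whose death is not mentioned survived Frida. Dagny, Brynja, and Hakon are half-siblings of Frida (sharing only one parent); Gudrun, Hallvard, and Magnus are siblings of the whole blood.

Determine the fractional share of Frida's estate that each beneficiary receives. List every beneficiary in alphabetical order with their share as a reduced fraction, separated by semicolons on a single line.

Brynja 1/9; Dagny 1/9; Gudrun 2/9; Hakon 1/9; Magnus 2/9; Ylva 2/9

No spouse, descendants, or parent survives, so the estate passes to Frida's siblings per stirpes.
Half-blood siblings count for one-half the weight of whole-blood siblings at the initial division.
Dividing 1 in proportion to weights (total weight 9/2): Dagny (weight 1/2) → 1/9; Gudrun (weight 1) → 2/9; Brynja (weight 1/2) → 1/9; Hakon (weight 1/2) → 1/9; Hallvard (weight 1) → 2/9; Magnus (weight 1) → 2/9.
Dagny is living and takes 1/9.
Gudrun is living and takes 2/9.
Brynja is living and takes 1/9.
Hakon is living and takes 1/9.
Hallvard predeceased; the 2/9 allotted to Hallvard's branch passes to Hallvard's issue by representation.
Ylva is the sole taker at this level and receives the full 2/9.
Magnus is living and takes 2/9.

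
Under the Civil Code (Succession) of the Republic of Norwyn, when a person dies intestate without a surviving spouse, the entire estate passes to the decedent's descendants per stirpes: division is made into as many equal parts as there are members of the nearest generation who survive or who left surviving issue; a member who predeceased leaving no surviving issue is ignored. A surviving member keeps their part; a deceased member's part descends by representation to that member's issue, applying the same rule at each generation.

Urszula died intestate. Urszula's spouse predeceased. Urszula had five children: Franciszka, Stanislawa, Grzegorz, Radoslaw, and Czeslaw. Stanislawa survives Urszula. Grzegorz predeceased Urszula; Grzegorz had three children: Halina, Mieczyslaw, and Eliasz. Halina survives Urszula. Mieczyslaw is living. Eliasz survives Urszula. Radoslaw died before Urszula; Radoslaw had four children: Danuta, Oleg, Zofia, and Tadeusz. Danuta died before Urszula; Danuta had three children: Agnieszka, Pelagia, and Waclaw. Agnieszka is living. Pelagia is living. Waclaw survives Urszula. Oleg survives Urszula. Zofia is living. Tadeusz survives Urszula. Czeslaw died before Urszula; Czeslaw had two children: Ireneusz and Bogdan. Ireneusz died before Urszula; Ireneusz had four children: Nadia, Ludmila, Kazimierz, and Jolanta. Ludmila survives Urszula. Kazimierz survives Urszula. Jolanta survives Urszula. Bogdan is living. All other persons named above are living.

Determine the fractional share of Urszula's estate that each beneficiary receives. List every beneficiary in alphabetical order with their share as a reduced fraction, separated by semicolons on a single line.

There is no surviving spouse, so the entire estate passes to Urszula's descendants per stirpes.
The estate is divided into 5 equal shares of 1/5 among Franciszka, Stanislawa, Grzegorz, Radoslaw, Czeslaw.
Franciszka is living and takes 1/5.
Stanislawa is living and takes 1/5.
Grzegorz predeceased; the 1/5 allotted to Grzegorz's branch passes to Grzegorz's issue by representation.
The 1/5 is divided into 3 equal shares of 1/15 among Halina, Mieczyslaw, Eliasz.
Halina is living and takes 1/15.
Mieczyslaw is living and takes 1/15.
Eliasz is living and takes 1/15.
Radoslaw predeceased; the 1/5 allotted to Radoslaw's branch passes to Radoslaw's issue by representation.
The 1/5 is divided into 4 equal shares of 1/20 among Danuta, Oleg, Zofia, Tadeusz.
Danuta predeceased; the 1/20 allotted to Danuta's branch passes to Danuta's issue by representation.
The 1/20 is divided into 3 equal shares of 1/60 among Agnieszka, Pelagia, Waclaw.
Agnieszka is living and takes 1/60.
Pelagia is living and takes 1/60.
Waclaw is living and takes 1/60.
Oleg is living and takes 1/20.
Zofia is living and takes 1/20.
Tadeusz is living and takes 1/20.
Czeslaw predeceased; the 1/5 allotted to Czeslaw's branch passes to Czeslaw's issue by representation.
The 1/5 is divided into 2 equal shares of 1/10 among Ireneusz, Bogdan.
Ireneusz predeceased; the 1/10 allotted to Ireneusz's branch passes to Ireneusz's issue by representation.
The 1/10 is divided into 4 equal shares of 1/40 among Nadia, Ludmila, Kazimierz, Jolanta.
Nadia is living and takes 1/40.
Ludmila is living and takes 1/40.
Kazimierz is living and takes 1/40.
Jolanta is living and takes 1/40.
Bogdan is living and takes 1/10.

Agnieszka 1/60; Bogdan 1/10; Eliasz 1/15; Franciszka 1/5; Halina 1/15; Jolanta 1/40; Kazimierz 1/40; Ludmila 1/40; Mieczyslaw 1/15; Nadia 1/40; Oleg 1/20; Pelagia 1/60; Stanislawa 1/5; Tadeusz 1/20; Waclaw 1/60; Zofia 1/20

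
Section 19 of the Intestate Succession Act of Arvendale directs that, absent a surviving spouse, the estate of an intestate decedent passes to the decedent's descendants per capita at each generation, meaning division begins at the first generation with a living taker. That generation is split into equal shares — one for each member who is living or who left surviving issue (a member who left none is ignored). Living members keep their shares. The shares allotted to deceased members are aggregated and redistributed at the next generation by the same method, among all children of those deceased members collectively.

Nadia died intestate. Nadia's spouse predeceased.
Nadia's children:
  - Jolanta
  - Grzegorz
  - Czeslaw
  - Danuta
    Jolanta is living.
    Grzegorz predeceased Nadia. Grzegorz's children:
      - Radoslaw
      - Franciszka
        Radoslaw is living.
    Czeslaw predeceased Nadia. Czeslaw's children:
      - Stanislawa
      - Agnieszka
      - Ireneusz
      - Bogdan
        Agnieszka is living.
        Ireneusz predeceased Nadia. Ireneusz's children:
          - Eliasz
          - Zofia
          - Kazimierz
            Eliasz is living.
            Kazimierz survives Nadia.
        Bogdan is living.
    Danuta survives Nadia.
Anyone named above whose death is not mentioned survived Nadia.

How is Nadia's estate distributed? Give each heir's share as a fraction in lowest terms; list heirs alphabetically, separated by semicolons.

There is no surviving spouse, so the entire estate passes to Nadia's descendants per capita at each generation.
At generation 1 (Jolanta, Grzegorz, Czeslaw, Danuta) there are 4 shares of (1)/4 = 1/4 each.
Living: Jolanta and Danuta — each takes 1/4.
Deceased: Grzegorz and Czeslaw. Their combined 1/2 is pooled and carried to generation 2.
At generation 2 (Radoslaw, Franciszka, Stanislawa, Agnieszka, Ireneusz, Bogdan) there are 6 shares of (1/2)/6 = 1/12 each.
Living: Radoslaw, Franciszka, Stanislawa, Agnieszka, and Bogdan — each takes 1/12.
Deceased: Ireneusz. That 1/12 share is carried to generation 3.
At generation 3 (Eliasz, Zofia, Kazimierz) there are 3 shares of (1/12)/3 = 1/36 each.
Living: Eliasz, Zofia, and Kazimierz — each takes 1/36.

Agnieszka 1/12; Bogdan 1/12; Danuta 1/4; Eliasz 1/36; Franciszka 1/12; Jolanta 1/4; Kazimierz 1/36; Radoslaw 1/12; Stanislawa 1/12; Zofia 1/36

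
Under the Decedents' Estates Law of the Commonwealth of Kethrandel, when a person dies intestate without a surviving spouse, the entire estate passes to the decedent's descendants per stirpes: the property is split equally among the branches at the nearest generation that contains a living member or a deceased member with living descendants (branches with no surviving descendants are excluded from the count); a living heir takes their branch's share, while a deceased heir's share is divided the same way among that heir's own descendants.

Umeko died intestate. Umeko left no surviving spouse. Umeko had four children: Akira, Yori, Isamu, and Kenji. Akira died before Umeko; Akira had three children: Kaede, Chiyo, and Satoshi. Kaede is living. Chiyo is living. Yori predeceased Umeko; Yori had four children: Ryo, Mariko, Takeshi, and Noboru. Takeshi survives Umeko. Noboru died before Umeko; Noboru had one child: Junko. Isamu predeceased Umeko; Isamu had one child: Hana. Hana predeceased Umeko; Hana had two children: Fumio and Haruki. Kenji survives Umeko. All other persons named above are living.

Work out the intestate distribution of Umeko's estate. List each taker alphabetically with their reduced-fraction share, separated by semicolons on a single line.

Chiyo 1/12; Fumio 1/8; Haruki 1/8; Junko 1/16; Kaede 1/12; Kenji 1/4; Mariko 1/16; Ryo 1/16; Satoshi 1/12; Takeshi 1/16

There is no surviving spouse, so the entire estate passes to Umeko's descendants per stirpes.
The estate is divided into 4 equal shares of 1/4 among Akira, Yori, Isamu, Kenji.
Akira predeceased; the 1/4 allotted to Akira's branch passes to Akira's issue by representation.
The 1/4 is divided into 3 equal shares of 1/12 among Kaede, Chiyo, Satoshi.
Kaede is living and takes 1/12.
Chiyo is living and takes 1/12.
Satoshi is living and takes 1/12.
Yori predeceased; the 1/4 allotted to Yori's branch passes to Yori's issue by representation.
The 1/4 is divided into 4 equal shares of 1/16 among Ryo, Mariko, Takeshi, Noboru.
Ryo is living and takes 1/16.
Mariko is living and takes 1/16.
Takeshi is living and takes 1/16.
Noboru predeceased; the 1/16 allotted to Noboru's branch passes to Noboru's issue by representation.
Junko is the sole taker at this level and receives the full 1/16.
Isamu predeceased; the 1/4 allotted to Isamu's branch passes to Isamu's issue by representation.
Hana's line is the sole branch at this level, so the full 1/4 passes to Hana's issue by representation.
The 1/4 is divided into 2 equal shares of 1/8 among Fumio, Haruki.
Fumio is living and takes 1/8.
Haruki is living and takes 1/8.
Kenji is living and takes 1/4.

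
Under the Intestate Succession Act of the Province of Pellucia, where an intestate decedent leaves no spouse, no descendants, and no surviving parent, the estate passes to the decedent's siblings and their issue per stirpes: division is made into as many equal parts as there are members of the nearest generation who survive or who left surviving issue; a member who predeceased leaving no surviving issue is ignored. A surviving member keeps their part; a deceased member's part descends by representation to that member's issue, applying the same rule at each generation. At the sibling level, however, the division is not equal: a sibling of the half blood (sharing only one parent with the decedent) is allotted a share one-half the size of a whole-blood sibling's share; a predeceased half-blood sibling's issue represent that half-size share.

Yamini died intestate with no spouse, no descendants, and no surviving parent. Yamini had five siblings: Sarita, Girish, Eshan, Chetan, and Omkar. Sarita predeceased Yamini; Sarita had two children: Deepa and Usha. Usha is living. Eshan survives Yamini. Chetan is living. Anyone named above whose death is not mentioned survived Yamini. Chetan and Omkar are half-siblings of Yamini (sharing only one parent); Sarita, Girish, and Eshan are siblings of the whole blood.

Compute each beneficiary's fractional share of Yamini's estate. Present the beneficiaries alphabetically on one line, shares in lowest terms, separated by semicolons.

No spouse, descendants, or parent survives, so the estate passes to Yamini's siblings per stirpes.
Half-blood siblings count for one-half the weight of whole-blood siblings at the initial division.
Dividing 1 in proportion to weights (total weight 4): Sarita (weight 1) → 1/4; Girish (weight 1) → 1/4; Eshan (weight 1) → 1/4; Chetan (weight 1/2) → 1/8; Omkar (weight 1/2) → 1/8.
Sarita predeceased; the 1/4 allotted to Sarita's branch passes to Sarita's issue by representation.
The 1/4 is divided into 2 equal shares of 1/8 among Deepa, Usha.
Deepa is living and takes 1/8.
Usha is living and takes 1/8.
Girish is living and takes 1/4.
Eshan is living and takes 1/4.
Chetan is living and takes 1/8.
Omkar is living and takes 1/8.

Chetan 1/8; Deepa 1/8; Eshan 1/4; Girish 1/4; Omkar 1/8; Usha 1/8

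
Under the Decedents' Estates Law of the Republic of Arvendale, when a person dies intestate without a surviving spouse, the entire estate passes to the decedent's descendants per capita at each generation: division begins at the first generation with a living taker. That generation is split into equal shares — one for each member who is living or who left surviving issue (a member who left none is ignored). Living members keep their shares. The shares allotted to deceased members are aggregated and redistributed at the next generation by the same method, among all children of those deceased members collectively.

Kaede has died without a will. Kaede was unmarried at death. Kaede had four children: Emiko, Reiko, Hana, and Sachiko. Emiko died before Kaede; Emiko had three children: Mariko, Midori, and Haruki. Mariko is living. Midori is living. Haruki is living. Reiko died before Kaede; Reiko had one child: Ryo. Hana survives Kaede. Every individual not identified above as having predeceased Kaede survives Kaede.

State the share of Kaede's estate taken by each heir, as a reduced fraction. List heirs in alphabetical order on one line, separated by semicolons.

There is no surviving spouse, so the entire estate passes to Kaede's descendants per capita at each generation.
At generation 1 (Emiko, Reiko, Hana, Sachiko) there are 4 shares of (1)/4 = 1/4 each.
Living: Hana and Sachiko — each takes 1/4.
Deceased: Emiko and Reiko. Their combined 1/2 is pooled and carried to generation 2.
At generation 2 (Mariko, Midori, Haruki, Ryo) there are 4 shares of (1/2)/4 = 1/8 each.
Living: Mariko, Midori, Haruki, and Ryo — each takes 1/8.

Hana 1/4; Haruki 1/8; Mariko 1/8; Midori 1/8; Ryo 1/8; Sachiko 1/4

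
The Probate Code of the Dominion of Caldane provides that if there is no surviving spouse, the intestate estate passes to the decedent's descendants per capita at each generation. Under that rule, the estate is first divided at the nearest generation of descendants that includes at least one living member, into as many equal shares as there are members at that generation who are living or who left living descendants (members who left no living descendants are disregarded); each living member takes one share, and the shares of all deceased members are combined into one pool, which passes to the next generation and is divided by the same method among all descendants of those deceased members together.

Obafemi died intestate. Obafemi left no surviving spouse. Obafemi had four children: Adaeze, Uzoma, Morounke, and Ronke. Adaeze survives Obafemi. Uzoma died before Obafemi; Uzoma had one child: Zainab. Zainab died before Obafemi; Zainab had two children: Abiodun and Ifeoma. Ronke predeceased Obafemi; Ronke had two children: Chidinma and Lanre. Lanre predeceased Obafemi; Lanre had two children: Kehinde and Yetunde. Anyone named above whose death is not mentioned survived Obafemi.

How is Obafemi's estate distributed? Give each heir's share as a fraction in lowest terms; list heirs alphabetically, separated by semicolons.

Abiodun 1/12; Adaeze 1/4; Chidinma 1/6; Ifeoma 1/12; Kehinde 1/12; Morounke 1/4; Yetunde 1/12

There is no surviving spouse, so the entire estate passes to Obafemi's descendants per capita at each generation.
At generation 1 (Adaeze, Uzoma, Morounke, Ronke) there are 4 shares of (1)/4 = 1/4 each.
Living: Adaeze and Morounke — each takes 1/4.
Deceased: Uzoma and Ronke. Their combined 1/2 is pooled and carried to generation 2.
At generation 2 (Zainab, Chidinma, Lanre) there are 3 shares of (1/2)/3 = 1/6 each.
Living: Chidinma — each takes 1/6.
Deceased: Zainab and Lanre. Their combined 1/3 is pooled and carried to generation 3.
At generation 3 (Abiodun, Ifeoma, Kehinde, Yetunde) there are 4 shares of (1/3)/4 = 1/12 each.
Living: Abiodun, Ifeoma, Kehinde, and Yetunde — each takes 1/12.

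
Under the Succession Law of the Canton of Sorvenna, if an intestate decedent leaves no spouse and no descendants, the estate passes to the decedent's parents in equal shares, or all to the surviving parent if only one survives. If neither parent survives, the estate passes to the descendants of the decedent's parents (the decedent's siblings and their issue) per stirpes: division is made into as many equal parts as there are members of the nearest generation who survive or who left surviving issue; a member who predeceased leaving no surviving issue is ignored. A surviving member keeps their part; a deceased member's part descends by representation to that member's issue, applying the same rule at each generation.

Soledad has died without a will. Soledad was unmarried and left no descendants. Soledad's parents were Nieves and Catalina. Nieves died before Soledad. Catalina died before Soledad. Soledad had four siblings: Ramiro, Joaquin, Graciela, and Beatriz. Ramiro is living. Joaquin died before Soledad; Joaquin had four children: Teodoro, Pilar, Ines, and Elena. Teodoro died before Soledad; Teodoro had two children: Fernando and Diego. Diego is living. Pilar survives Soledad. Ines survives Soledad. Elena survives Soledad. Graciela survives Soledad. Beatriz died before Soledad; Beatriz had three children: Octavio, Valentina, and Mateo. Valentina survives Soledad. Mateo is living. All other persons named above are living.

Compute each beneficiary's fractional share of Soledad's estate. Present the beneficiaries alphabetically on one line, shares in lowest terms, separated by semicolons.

Neither parent survives and there are no descendants, so the estate passes to Soledad's siblings and their issue per stirpes.
The estate is divided into 4 equal shares of 1/4 among Ramiro, Joaquin, Graciela, Beatriz.
Ramiro is living and takes 1/4.
Joaquin predeceased; the 1/4 allotted to Joaquin's branch passes to Joaquin's issue by representation.
The 1/4 is divided into 4 equal shares of 1/16 among Teodoro, Pilar, Ines, Elena.
Teodoro predeceased; the 1/16 allotted to Teodoro's branch passes to Teodoro's issue by representation.
The 1/16 is divided into 2 equal shares of 1/32 among Fernando, Diego.
Fernando is living and takes 1/32.
Diego is living and takes 1/32.
Pilar is living and takes 1/16.
Ines is living and takes 1/16.
Elena is living and takes 1/16.
Graciela is living and takes 1/4.
Beatriz predeceased; the 1/4 allotted to Beatriz's branch passes to Beatriz's issue by representation.
The 1/4 is divided into 3 equal shares of 1/12 among Octavio, Valentina, Mateo.
Octavio is living and takes 1/12.
Valentina is living and takes 1/12.
Mateo is living and takes 1/12.

Diego 1/32; Elena 1/16; Fernando 1/32; Graciela 1/4; Ines 1/16; Mateo 1/12; Octavio 1/12; Pilar 1/16; Ramiro 1/4; Valentina 1/12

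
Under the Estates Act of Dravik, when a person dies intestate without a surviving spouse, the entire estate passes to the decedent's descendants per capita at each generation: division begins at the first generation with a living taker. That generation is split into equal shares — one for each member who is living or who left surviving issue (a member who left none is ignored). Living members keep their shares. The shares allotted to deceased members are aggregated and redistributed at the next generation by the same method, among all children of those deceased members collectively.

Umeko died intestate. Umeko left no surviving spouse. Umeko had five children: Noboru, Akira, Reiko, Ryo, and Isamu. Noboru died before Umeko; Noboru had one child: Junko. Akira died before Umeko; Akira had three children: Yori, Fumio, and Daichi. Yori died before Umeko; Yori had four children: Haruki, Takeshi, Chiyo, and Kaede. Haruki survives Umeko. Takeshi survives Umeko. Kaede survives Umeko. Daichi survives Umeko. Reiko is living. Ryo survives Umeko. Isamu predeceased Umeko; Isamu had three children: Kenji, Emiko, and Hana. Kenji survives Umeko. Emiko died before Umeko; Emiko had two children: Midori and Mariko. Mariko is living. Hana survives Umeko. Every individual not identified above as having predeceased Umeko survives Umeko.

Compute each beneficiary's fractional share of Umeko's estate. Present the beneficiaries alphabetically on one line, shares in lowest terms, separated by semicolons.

There is no surviving spouse, so the entire estate passes to Umeko's descendants per capita at each generation.
At generation 1 (Noboru, Akira, Reiko, Ryo, Isamu) there are 5 shares of (1)/5 = 1/5 each.
Living: Reiko and Ryo — each takes 1/5.
Deceased: Noboru, Akira, and Isamu. Their combined 3/5 is pooled and carried to generation 2.
At generation 2 (Junko, Yori, Fumio, Daichi, Kenji, Emiko, Hana) there are 7 shares of (3/5)/7 = 3/35 each.
Living: Junko, Fumio, Daichi, Kenji, and Hana — each takes 3/35.
Deceased: Yori and Emiko. Their combined 6/35 is pooled and carried to generation 3.
At generation 3 (Haruki, Takeshi, Chiyo, Kaede, Midori, Mariko) there are 6 shares of (6/35)/6 = 1/35 each.
Living: Haruki, Takeshi, Chiyo, Kaede, Midori, and Mariko — each takes 1/35.

Chiyo 1/35; Daichi 3/35; Fumio 3/35; Hana 3/35; Haruki 1/35; Junko 3/35; Kaede 1/35; Kenji 3/35; Mariko 1/35; Midori 1/35; Reiko 1/5; Ryo 1/5; Takeshi 1/35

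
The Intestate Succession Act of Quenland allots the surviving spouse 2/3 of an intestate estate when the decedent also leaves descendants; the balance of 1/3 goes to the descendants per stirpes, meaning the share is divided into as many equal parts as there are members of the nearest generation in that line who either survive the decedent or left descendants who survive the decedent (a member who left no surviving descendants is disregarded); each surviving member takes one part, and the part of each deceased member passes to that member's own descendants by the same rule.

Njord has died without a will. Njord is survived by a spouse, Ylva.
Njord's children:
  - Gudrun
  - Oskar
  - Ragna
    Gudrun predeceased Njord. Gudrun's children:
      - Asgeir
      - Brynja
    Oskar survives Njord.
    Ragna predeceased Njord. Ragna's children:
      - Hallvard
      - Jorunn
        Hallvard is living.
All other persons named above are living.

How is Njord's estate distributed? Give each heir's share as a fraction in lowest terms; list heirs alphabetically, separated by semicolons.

Ylva, as surviving spouse, takes 2/3.
The remaining 1/3 passes to Njord's descendants per stirpes.
The 1/3 is divided into 3 equal shares of 1/9 among Gudrun, Oskar, Ragna.
Gudrun predeceased; the 1/9 allotted to Gudrun's branch passes to Gudrun's issue by representation.
The 1/9 is divided into 2 equal shares of 1/18 among Asgeir, Brynja.
Asgeir is living and takes 1/18.
Brynja is living and takes 1/18.
Oskar is living and takes 1/9.
Ragna predeceased; the 1/9 allotted to Ragna's branch passes to Ragna's issue by representation.
The 1/9 is divided into 2 equal shares of 1/18 among Hallvard, Jorunn.
Hallvard is living and takes 1/18.
Jorunn is living and takes 1/18.

Asgeir 1/18; Brynja 1/18; Hallvard 1/18; Jorunn 1/18; Oskar 1/9; Ylva 2/3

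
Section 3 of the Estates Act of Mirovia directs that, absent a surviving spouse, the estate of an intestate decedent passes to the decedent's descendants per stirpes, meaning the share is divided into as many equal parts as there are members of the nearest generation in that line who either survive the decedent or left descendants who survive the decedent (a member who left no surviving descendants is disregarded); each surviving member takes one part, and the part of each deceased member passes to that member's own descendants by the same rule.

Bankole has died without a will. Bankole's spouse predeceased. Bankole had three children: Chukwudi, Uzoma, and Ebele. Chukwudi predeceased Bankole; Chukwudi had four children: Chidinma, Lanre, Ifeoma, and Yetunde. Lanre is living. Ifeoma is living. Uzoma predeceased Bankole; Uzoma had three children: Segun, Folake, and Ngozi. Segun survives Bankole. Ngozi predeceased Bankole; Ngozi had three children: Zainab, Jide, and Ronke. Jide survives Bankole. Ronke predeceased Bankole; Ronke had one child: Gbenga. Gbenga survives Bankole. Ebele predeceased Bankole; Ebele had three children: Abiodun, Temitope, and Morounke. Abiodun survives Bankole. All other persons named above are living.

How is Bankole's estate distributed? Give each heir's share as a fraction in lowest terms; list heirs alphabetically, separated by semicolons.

Abiodun 1/9; Chidinma 1/12; Folake 1/9; Gbenga 1/27; Ifeoma 1/12; Jide 1/27; Lanre 1/12; Morounke 1/9; Segun 1/9; Temitope 1/9; Yetunde 1/12; Zainab 1/27

There is no surviving spouse, so the entire estate passes to Bankole's descendants per stirpes.
The estate is divided into 3 equal shares of 1/3 among Chukwudi, Uzoma, Ebele.
Chukwudi predeceased; the 1/3 allotted to Chukwudi's branch passes to Chukwudi's issue by representation.
The 1/3 is divided into 4 equal shares of 1/12 among Chidinma, Lanre, Ifeoma, Yetunde.
Chidinma is living and takes 1/12.
Lanre is living and takes 1/12.
Ifeoma is living and takes 1/12.
Yetunde is living and takes 1/12.
Uzoma predeceased; the 1/3 allotted to Uzoma's branch passes to Uzoma's issue by representation.
The 1/3 is divided into 3 equal shares of 1/9 among Segun, Folake, Ngozi.
Segun is living and takes 1/9.
Folake is living and takes 1/9.
Ngozi predeceased; the 1/9 allotted to Ngozi's branch passes to Ngozi's issue by representation.
The 1/9 is divided into 3 equal shares of 1/27 among Zainab, Jide, Ronke.
Zainab is living and takes 1/27.
Jide is living and takes 1/27.
Ronke predeceased; the 1/27 allotted to Ronke's branch passes to Ronke's issue by representation.
Gbenga is the sole taker at this level and receives the full 1/27.
Ebele predeceased; the 1/3 allotted to Ebele's branch passes to Ebele's issue by representation.
The 1/3 is divided into 3 equal shares of 1/9 among Abiodun, Temitope, Morounke.
Abiodun is living and takes 1/9.
Temitope is living and takes 1/9.
Morounke is living and takes 1/9.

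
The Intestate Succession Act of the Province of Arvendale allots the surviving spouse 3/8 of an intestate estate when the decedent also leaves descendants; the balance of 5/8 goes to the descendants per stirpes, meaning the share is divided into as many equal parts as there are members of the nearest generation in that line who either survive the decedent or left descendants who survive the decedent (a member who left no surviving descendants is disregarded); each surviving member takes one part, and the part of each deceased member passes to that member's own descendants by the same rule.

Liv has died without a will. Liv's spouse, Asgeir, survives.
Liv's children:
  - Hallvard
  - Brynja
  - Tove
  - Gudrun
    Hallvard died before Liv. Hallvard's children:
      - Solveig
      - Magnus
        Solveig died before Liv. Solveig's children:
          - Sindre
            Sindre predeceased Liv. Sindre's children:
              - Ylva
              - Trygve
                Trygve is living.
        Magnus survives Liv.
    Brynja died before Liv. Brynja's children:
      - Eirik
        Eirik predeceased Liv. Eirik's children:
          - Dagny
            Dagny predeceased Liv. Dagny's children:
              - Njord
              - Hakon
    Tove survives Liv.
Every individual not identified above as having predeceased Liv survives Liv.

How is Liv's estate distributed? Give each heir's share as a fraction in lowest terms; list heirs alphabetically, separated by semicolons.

Asgeir 3/8; Gudrun 5/32; Hakon 5/64; Magnus 5/64; Njord 5/64; Tove 5/32; Trygve 5/128; Ylva 5/128

Asgeir, as surviving spouse, takes 3/8.
The remaining 5/8 passes to Liv's descendants per stirpes.
The 5/8 is divided into 4 equal shares of 5/32 among Hallvard, Brynja, Tove, Gudrun.
Hallvard predeceased; the 5/32 allotted to Hallvard's branch passes to Hallvard's issue by representation.
The 5/32 is divided into 2 equal shares of 5/64 among Solveig, Magnus.
Solveig predeceased; the 5/64 allotted to Solveig's branch passes to Solveig's issue by representation.
Sindre's line is the sole branch at this level, so the full 5/64 passes to Sindre's issue by representation.
The 5/64 is divided into 2 equal shares of 5/128 among Ylva, Trygve.
Ylva is living and takes 5/128.
Trygve is living and takes 5/128.
Magnus is living and takes 5/64.
Brynja predeceased; the 5/32 allotted to Brynja's branch passes to Brynja's issue by representation.
Eirik's line is the sole branch at this level, so the full 5/32 passes to Eirik's issue by representation.
Dagny's line is the sole branch at this level, so the full 5/32 passes to Dagny's issue by representation.
The 5/32 is divided into 2 equal shares of 5/64 among Njord, Hakon.
Njord is living and takes 5/64.
Hakon is living and takes 5/64.
Tove is living and takes 5/32.
Gudrun is living and takes 5/32.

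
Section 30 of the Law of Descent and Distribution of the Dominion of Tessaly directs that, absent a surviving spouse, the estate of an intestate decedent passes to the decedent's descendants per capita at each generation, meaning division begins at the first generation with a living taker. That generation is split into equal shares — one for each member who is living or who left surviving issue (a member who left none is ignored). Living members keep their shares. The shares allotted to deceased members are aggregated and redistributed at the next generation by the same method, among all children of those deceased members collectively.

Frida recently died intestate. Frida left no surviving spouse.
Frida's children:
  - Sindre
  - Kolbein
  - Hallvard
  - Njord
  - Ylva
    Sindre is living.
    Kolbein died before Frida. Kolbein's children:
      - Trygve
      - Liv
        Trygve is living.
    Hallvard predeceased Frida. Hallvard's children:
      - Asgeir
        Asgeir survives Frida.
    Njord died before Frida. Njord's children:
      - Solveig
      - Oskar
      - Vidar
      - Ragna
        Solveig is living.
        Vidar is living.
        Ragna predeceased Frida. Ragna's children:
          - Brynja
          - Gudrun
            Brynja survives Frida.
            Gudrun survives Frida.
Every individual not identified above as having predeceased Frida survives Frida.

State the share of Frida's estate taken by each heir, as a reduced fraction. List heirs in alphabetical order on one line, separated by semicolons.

There is no surviving spouse, so the entire estate passes to Frida's descendants per capita at each generation.
At generation 1 (Sindre, Kolbein, Hallvard, Njord, Ylva) there are 5 shares of (1)/5 = 1/5 each.
Living: Sindre and Ylva — each takes 1/5.
Deceased: Kolbein, Hallvard, and Njord. Their combined 3/5 is pooled and carried to generation 2.
At generation 2 (Trygve, Liv, Asgeir, Solveig, Oskar, Vidar, Ragna) there are 7 shares of (3/5)/7 = 3/35 each.
Living: Trygve, Liv, Asgeir, Solveig, Oskar, and Vidar — each takes 3/35.
Deceased: Ragna. That 3/35 share is carried to generation 3.
At generation 3 (Brynja, Gudrun) there are 2 shares of (3/35)/2 = 3/70 each.
Living: Brynja and Gudrun — each takes 3/70.

Asgeir 3/35; Brynja 3/70; Gudrun 3/70; Liv 3/35; Oskar 3/35; Sindre 1/5; Solveig 3/35; Trygve 3/35; Vidar 3/35; Ylva 1/5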